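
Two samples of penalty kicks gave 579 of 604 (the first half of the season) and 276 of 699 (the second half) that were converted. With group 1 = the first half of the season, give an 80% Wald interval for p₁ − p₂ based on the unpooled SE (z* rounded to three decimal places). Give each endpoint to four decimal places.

(0.5379, 0.5896)

p̂₁ = 579/604 = 0.95861, p̂₂ = 276/699 = 0.39485; p̂₁ − p̂₂ = 0.56376.
Unpooled SE = √(p̂₁(1−p̂₁)/n₁ + p̂₂(1−p̂₂)/n₂) = √(0.000065691 + 0.000341836) = 0.020187.
z* = 1.282 at the 80% level. Margin = 1.282·0.020187 = 0.02588.
Interval: 0.56376 ± 0.02588 → (0.5379, 0.5896).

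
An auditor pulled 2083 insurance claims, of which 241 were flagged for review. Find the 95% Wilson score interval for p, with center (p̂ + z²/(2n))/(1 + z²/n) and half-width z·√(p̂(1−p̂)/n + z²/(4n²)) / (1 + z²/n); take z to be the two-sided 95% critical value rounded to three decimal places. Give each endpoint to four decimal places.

(0.1027, 0.1301)

p̂ = 241/2083 = 0.11570; z = 1.960, so z² = 3.841600.
1 + z²/n = 1.001844.
Adjusted center: (0.11570 + z²/(2n))/1.001844 = 0.11641.
Radicand: p̂(1−p̂)/n + z²/(4n²) = 0.000049118 + 0.000000221 = 0.000049339.
Half-width = 1.960·√0.000049339/1.001844 = 0.01374.
So the interval runs from 0.1027 to 0.1301.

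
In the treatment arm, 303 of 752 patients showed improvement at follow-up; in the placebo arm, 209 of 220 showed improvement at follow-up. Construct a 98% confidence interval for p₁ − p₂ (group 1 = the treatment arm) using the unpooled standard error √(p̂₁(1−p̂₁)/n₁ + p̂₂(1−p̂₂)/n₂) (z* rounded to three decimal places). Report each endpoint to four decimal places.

(-0.6009, -0.4932)

p̂₁ = 303/752 = 0.40293, p̂₂ = 209/220 = 0.95000; p̂₁ − p̂₂ = -0.54707.
Unpooled SE = √(p̂₁(1−p̂₁)/n₁ + p̂₂(1−p̂₂)/n₂) = √(0.000319916 + 0.000215909) = 0.023148.
z* = 2.326 at the 98% level. Margin of error = 0.05384.
CI: -0.54707 ± 0.05384 = (-0.6009, -0.4932).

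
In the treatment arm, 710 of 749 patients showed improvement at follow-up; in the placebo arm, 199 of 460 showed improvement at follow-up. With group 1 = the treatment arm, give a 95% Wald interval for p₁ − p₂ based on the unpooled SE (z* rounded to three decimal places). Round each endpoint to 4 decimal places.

(0.4673, 0.5633)

p̂₁ = 0.94793, p̂₂ = 0.43261, so the observed difference is 0.51532.
SE = √(0.000065899 + 0.000533605) = √0.000599504 = 0.024485.
z* = 1.960 at the 95% level. Margin = 1.960·0.024485 = 0.04799.
So the interval runs from 0.4673 to 0.5633.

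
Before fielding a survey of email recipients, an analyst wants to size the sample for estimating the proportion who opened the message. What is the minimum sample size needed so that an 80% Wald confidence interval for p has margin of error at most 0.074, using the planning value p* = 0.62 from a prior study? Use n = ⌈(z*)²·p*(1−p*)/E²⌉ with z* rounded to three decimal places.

n = 71

The 80% critical value is z* = 1.282.
p*(1−p*) = 0.2356.
(z*)²·p*(1−p*)/E² = 1.643524·0.2356/0.005476 = 70.711.
⌈70.711⌉ = 71.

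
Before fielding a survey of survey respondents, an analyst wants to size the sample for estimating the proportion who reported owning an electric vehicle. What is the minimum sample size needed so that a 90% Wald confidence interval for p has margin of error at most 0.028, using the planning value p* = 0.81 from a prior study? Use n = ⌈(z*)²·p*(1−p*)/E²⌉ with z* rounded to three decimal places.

For 90% confidence, z* = 1.645.
p*(1−p*) = 0.1539.
(z*)²·p*(1−p*)/E² = 2.706025·0.1539/0.000784 = 531.195.
⌈531.195⌉ = 532.

n = 532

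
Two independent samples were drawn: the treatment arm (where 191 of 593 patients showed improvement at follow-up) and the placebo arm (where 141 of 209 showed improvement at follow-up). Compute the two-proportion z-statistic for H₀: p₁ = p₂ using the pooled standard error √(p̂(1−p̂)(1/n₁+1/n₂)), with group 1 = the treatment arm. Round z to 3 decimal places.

z = -8.898

Sample proportions: p̂₁ = 191/593 = 0.32209 and p̂₂ = 141/209 = 0.67464.
Pooled p̂ = (191+141)/(593+209) = 332/802 = 0.41397.
Pooled SE = √[0.2425980·0.00647103] ≈ 0.039621.
z = (p̂₁ − p̂₂)/SE = (0.32209 − 0.67464)/0.039621 = -0.35255/0.039621 = -8.898.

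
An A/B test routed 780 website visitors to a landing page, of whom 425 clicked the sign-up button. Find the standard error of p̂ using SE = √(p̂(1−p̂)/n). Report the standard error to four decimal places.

SE = 0.0178

The sample proportion is 425/780 = 0.54487.
p̂(1−p̂) = 0.54487·0.45513 = 0.247987.
SE = √(0.247987/780) = √0.000317932 = 0.0178.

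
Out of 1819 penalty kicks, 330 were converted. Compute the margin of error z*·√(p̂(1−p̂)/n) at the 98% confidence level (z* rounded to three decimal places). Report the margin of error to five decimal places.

Sample proportion p̂ = 330/1819 = 0.18142.
Standard error of p̂: √(0.148506/1819) = √0.000081641 = 0.009036.
For 98% confidence, z* = 2.326.
Margin of error = z*·SE = 2.326 × 0.009036 = 0.02102.

ME = 0.02102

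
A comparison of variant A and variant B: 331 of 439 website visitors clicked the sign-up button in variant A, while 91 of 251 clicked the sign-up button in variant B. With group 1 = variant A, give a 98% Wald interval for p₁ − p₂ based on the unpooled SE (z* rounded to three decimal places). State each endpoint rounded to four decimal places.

p̂₁ = 331/439 = 0.75399, p̂₂ = 91/251 = 0.36255; p̂₁ − p̂₂ = 0.39144.
Unpooled SE = √(p̂₁(1−p̂₁)/n₁ + p̂₂(1−p̂₂)/n₂) = √(0.000422531 + 0.000920747) = 0.036651.
z* = 2.326 at the 98% level. Margin = 2.326·0.036651 = 0.08525.
Interval: 0.39144 ± 0.08525 → (0.3062, 0.4767).

(0.3062, 0.4767)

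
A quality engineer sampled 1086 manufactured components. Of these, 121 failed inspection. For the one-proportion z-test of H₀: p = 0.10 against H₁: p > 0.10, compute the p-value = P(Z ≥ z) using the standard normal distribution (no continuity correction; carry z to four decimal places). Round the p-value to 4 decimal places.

p̂ = 121/1086 = 0.11142.
Null standard error: √(0.10·0.90/1086) = √0.000082873 = 0.009103.
z = (p̂ − p₀)/SE = (121/1086 − 0.10)/0.009103 ≈ 1.2543.
From the standard normal, P(Z ≥ z) = 0.1049.

p-value = 0.1049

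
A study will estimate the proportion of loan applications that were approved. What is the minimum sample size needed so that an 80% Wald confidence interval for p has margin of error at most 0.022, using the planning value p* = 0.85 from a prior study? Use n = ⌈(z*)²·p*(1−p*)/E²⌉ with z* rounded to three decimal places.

n = 433

The 80% critical value is z* = 1.282.
p*(1−p*) = 0.1275.
Required n before rounding: 1.643524 × 0.1275 / 0.022² = 432.953.
Rounding up, n = 433.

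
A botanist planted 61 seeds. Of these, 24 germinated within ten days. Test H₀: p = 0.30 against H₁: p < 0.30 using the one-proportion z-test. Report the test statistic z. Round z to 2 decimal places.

z = 1.59

The sample proportion is 24/61 = 0.39344.
SE₀ = √(0.30·0.70/61) = 0.058674.
z = (0.39344 − 0.30)/0.058674 = 0.09344/0.058674 = 1.59.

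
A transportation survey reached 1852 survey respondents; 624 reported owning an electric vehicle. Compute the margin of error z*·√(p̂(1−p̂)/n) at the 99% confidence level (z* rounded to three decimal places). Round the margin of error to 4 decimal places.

ME = 0.0283

The sample proportion is 624/1852 = 0.33693.
Standard error of p̂: √(0.223409/1852) = √0.000120631 = 0.010983.
For 99% confidence, z* = 2.576.
So ME = 0.0283.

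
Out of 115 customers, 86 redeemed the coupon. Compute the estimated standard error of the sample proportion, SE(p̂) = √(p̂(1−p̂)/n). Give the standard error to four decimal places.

SE = 0.0405

Sample proportion p̂ = 86/115 = 0.74783.
p̂(1−p̂) = 0.188580.
SE = √(0.188580/115) = √0.001639826 = 0.0405.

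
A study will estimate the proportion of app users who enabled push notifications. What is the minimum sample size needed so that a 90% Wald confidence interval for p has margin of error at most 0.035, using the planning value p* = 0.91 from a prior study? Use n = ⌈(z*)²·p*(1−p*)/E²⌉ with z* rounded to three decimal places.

n = 181

For 90% confidence, z* = 1.645.
p*(1−p*) = 0.91·0.09 = 0.0819.
Required n before rounding: 2.706025 × 0.0819 / 0.035² = 180.917.
Rounding up, n = 181.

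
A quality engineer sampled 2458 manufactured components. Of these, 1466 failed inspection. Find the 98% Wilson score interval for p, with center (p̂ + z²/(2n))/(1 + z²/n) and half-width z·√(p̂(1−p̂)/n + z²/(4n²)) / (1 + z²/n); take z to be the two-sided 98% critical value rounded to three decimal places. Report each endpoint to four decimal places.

(0.5732, 0.6192)

p̂ = 1466/2458 = 0.59642; z = 2.326, so z² = 5.410276.
1 + z²/n = 1.002201.
Adjusted center: (0.59642 + z²/(2n))/1.002201 = 0.59621.
Radicand: p̂(1−p̂)/n + z²/(4n²) = 0.000097926 + 0.000000224 = 0.000098150.
Half-width = z·√(radicand)/denom = 2.326·0.009907/1.002201 = 0.02299.
So the interval runs from 0.5732 to 0.6192.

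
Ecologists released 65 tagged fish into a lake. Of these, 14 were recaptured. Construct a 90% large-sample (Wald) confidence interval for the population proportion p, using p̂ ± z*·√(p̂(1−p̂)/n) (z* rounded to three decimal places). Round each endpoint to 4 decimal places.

The sample proportion is 14/65 = 0.21538.
SE(p̂) = √(0.21538·0.78462/65) = 0.050989.
For 90% confidence, z* = 1.645.
Margin of error: 1.645 × 0.050989 = 0.08388.
CI: 0.21538 ± 0.08388 = (0.1315, 0.2993).

(0.1315, 0.2993)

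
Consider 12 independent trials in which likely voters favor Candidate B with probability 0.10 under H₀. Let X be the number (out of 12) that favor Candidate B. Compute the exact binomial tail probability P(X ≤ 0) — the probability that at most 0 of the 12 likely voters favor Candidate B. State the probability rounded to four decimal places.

P = 0.2824

X is binomial with n = 12 and p = 0.10.
P(X ≤ 0) = C(12,0)·0.10^0·0.90^12.
= 0.282430 = 0.2824.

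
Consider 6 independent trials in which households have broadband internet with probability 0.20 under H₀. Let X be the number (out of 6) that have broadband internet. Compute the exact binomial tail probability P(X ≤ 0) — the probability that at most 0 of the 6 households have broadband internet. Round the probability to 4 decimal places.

X is binomial with n = 6 and p = 0.20.
P(X ≤ 0) = C(6,0)·0.20^0·0.80^6.
= 0.262144 = 0.2621.

P = 0.2621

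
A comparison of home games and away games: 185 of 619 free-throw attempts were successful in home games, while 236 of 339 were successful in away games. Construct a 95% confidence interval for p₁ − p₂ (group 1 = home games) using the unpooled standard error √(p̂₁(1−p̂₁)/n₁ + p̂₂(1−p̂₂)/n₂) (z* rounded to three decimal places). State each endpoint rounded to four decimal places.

p̂₁ = 185/619 = 0.29887, p̂₂ = 236/339 = 0.69617; p̂₁ − p̂₂ = -0.39730.
SE = √(0.000338524 + 0.000623950) = √0.000962474 = 0.031024.
z* = 1.960 at the 95% level. Margin = 1.960·0.031024 = 0.06081.
CI: -0.39730 ± 0.06081 = (-0.4581, -0.3365).

(-0.4581, -0.3365)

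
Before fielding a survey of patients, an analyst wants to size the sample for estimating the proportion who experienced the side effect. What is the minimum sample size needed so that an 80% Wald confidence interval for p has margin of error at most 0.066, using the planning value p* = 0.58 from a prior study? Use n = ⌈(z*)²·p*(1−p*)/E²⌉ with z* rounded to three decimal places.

The 80% critical value is z* = 1.282.
p*(1−p*) = 0.58·0.42 = 0.2436.
Required n before rounding: 1.643524 × 0.2436 / 0.066² = 91.911.
⌈91.911⌉ = 92.

n = 92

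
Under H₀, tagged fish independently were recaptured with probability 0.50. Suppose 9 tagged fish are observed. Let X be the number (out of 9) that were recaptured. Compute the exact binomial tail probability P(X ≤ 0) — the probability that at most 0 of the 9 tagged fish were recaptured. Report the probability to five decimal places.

X ~ Binomial(n=9, p=0.50).
P(X ≤ 0) = C(9,0)·0.50^0·0.50^9.
= 0.001953 = 0.00195.

P = 0.00195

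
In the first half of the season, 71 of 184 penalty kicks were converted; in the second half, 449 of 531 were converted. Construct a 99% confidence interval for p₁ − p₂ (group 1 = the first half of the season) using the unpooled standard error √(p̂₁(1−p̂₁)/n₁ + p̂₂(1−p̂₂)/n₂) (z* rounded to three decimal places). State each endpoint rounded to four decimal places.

p̂₁ = 0.38587, p̂₂ = 0.84557, so the observed difference is -0.45970.
SE = √(0.001287903 + 0.000245910) = √0.001533813 = 0.039164.
z* = 2.576 at the 99% level. Margin of error = 0.10089.
Interval: -0.45970 ± 0.10089 → (-0.5606, -0.3588).

(-0.5606, -0.3588)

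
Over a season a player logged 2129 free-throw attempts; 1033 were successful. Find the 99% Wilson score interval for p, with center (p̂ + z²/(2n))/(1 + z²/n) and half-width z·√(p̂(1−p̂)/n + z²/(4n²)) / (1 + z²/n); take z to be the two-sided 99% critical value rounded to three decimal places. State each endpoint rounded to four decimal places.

p̂ = 1033/2129 = 0.48520; z = 2.576, so z² = 6.635776.
1 + z²/n = 1.003117.
Adjusted center: (0.48520 + z²/(2n))/1.003117 = 0.48525.
Radicand: p̂(1−p̂)/n + z²/(4n²) = 0.000117323 + 0.000000366 = 0.000117689.
Half-width = z·√(radicand)/denom = 2.576·0.010848/1.003117 = 0.02786.
So the interval runs from 0.4574 to 0.5131.

(0.4574, 0.5131)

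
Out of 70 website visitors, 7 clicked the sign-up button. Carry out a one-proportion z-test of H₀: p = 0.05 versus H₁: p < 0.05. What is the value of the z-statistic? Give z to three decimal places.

The sample proportion is 7/70 = 0.10000.
Null standard error: √(0.05·0.95/70) = √0.000678571 = 0.026049.
z = (p̂ − p₀)/SE = (0.10000 − 0.05)/0.026049 = 1.919.

z = 1.919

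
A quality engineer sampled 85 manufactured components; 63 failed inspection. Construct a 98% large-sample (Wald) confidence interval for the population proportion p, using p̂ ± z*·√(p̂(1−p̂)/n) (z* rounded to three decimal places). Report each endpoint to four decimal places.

Sample proportion p̂ = 63/85 = 0.74118.
SE(p̂) = √(0.74118·0.25882/85) = 0.047507.
The 98% critical value is z* = 2.326.
Margin of error: 2.326 × 0.047507 = 0.11050.
CI: 0.74118 ± 0.11050 = (0.6307, 0.8517).

(0.6307, 0.8517)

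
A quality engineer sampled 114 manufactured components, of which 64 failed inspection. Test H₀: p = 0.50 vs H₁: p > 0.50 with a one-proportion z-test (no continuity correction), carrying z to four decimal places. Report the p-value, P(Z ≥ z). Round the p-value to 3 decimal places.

p-value = 0.095

With x = 64 successes in n = 114, p̂ = 0.56140.
Under H₀, SE = √(p₀(1−p₀)/n) = √(0.50·0.50/114) = √0.002192982 = 0.046829.
z = (p̂ − p₀)/SE = (64/114 − 0.50)/0.046829 ≈ 1.3112.
From the standard normal, P(Z ≥ z) = 0.095.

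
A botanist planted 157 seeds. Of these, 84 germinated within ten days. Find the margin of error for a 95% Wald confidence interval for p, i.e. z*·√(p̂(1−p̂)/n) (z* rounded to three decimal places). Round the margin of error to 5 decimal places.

ME = 0.07802

The sample proportion is 84/157 = 0.53503.
SE(p̂) = √(0.53503·0.46497/157) = 0.039806.
For 95% confidence, z* = 1.960.
ME = 1.960·0.039806 = 0.07802.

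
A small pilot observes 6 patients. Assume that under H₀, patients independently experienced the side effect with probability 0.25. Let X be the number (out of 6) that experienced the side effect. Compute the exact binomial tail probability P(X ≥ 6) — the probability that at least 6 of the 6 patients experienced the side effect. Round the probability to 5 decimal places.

P = 0.00024

X ~ Binomial(n=6, p=0.25).
P(X ≥ 6) = C(6,6)·0.25^6·0.75^0.
= 0.000244 = 0.00024.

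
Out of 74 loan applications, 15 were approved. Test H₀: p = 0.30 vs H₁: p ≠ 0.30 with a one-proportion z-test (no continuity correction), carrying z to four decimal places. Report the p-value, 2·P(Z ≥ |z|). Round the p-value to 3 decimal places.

With x = 15 successes in n = 74, p̂ = 0.20270.
Null standard error: √(0.30·0.70/74) = √0.002837838 = 0.053271.
z = (p̂ − p₀)/SE = (15/74 − 0.30)/0.053271 ≈ -1.8264.
From the standard normal, 2·P(Z ≥ |z|) = 0.068.

p-value = 0.068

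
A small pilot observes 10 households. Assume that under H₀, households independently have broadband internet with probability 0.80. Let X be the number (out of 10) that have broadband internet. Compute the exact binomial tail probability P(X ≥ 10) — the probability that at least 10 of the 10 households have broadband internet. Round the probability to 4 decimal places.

X ~ Binomial(n=10, p=0.80).
P(X ≥ 10) = C(10,10)·0.80^10·0.20^0.
= 0.107374 = 0.1074.

P = 0.1074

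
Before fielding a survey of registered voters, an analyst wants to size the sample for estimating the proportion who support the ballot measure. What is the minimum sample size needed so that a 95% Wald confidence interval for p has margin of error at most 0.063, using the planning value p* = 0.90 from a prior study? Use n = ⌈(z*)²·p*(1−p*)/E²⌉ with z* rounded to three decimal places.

The 95% critical value is z* = 1.960.
p*(1−p*) = 0.90·0.10 = 0.0900.
Required n before rounding: 3.841600 × 0.0900 / 0.063² = 87.111.
Rounding up, n = 88.

n = 88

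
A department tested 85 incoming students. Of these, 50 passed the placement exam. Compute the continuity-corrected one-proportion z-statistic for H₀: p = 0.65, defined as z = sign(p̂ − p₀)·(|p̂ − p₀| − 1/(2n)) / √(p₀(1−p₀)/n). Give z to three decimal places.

The sample proportion is 50/85 = 0.58824. p̂ − p₀ = -0.061765.
1/(2n) = 0.005882.
Corrected numerator: |-0.061765| − 0.005882 = 0.055883.
SE₀ = √(0.65·0.35/85) = 0.051735.
z = (−)0.055883/0.051735 = -1.080.

z = -1.080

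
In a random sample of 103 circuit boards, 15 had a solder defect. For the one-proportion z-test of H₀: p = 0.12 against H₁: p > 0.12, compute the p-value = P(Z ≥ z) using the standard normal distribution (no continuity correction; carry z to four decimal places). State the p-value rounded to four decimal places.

p-value = 0.2117

The sample proportion is 15/103 = 0.14563.
Under H₀, SE = √(p₀(1−p₀)/n) = √(0.12·0.88/103) = √0.001025243 = 0.032019.
z = (p̂ − p₀)/SE = (15/103 − 0.12)/0.032019 ≈ 0.8005.
p-value = P(Z ≥ z) with z = 0.8005 → 0.2117.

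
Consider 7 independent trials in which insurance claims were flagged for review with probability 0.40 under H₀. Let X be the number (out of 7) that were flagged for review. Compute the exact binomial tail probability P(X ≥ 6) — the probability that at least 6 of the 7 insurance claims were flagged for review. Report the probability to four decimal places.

P = 0.0188

X is binomial with n = 7 and p = 0.40.
P(X ≥ 6) = C(7,6)·0.40^6·0.60^1 + C(7,7)·0.40^7·0.60^0.
= 0.017203 + 0.001638 = 0.0188.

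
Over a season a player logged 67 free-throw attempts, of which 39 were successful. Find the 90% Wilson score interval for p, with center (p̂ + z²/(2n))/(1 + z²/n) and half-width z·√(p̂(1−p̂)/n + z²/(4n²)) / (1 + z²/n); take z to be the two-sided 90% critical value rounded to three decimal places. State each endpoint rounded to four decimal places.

(0.4817, 0.6761)

Here p̂ = 39/67 = 0.58209 and z = 1.645 (z² = 2.706025).
Denominator 1 + z²/n = 1 + 2.706025/67 = 1.040388.
Center = (0.58209 + 0.020194)/1.040388 = 0.57890.
Radicand: p̂(1−p̂)/n + z²/(4n²) = 0.003630766 + 0.000150703 = 0.003781469.
Half-width = 1.645·√0.003781469/1.040388 = 0.09723.
CI: 0.57890 ± 0.09723 = (0.4817, 0.6761).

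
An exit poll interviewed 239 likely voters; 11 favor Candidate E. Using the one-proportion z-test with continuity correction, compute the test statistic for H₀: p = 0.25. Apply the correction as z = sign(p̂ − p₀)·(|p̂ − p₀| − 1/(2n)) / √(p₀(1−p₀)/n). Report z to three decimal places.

z = -7.208

Sample proportion p̂ = 11/239 = 0.04603. p̂ − p₀ = -0.203975.
1/(2n) = 0.002092.
Corrected numerator: |-0.203975| − 0.002092 = 0.201883.
SE₀ = √(0.25·0.75/239) = 0.028009.
z = −0.201883/0.028009 = -7.208.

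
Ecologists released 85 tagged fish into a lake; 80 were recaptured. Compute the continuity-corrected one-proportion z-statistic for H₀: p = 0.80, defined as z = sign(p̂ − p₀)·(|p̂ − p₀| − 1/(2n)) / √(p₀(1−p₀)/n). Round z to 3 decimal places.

z = 3.118

Sample proportion p̂ = 80/85 = 0.94118. p̂ − p₀ = 0.141176.
1/(2n) = 0.005882.
Corrected numerator: |0.141176| − 0.005882 = 0.135294.
Under H₀, SE = √(p₀(1−p₀)/n) = √(0.80·0.20/85) = √0.001882353 = 0.043386.
z = (+)0.135294/0.043386 = 3.118.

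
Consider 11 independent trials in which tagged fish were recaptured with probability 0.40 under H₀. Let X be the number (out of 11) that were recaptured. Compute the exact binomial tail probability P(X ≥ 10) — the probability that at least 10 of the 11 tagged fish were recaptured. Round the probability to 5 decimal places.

X is binomial with n = 11 and p = 0.40.
P(X ≥ 10) = C(11,10)·0.40^10·0.60^1 + C(11,11)·0.40^11·0.60^0.
= 0.000692 + 0.000042 = 0.00073.

P = 0.00073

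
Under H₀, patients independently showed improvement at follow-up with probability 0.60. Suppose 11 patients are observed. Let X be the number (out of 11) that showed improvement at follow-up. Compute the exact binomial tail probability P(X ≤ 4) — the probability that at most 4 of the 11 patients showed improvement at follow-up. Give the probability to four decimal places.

P = 0.0994

X is binomial with n = 11 and p = 0.60.
P(X ≤ 4) = Σ_{j=0}^{4} C(11,j)·0.60^j·0.40^{11−j}.
= 0.000042 + 0.000692 + 0.005190 + 0.023357 + 0.070071 = 0.0994.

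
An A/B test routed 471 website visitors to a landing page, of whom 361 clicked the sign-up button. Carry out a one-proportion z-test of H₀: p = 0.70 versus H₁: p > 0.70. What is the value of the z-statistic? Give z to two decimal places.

z = 3.15

p̂ = 361/471 = 0.76645.
Under H₀, SE = √(p₀(1−p₀)/n) = √(0.70·0.30/471) = √0.000445860 = 0.021115.
z = (0.76645 − 0.70)/0.021115 = 0.06645/0.021115 = 3.15.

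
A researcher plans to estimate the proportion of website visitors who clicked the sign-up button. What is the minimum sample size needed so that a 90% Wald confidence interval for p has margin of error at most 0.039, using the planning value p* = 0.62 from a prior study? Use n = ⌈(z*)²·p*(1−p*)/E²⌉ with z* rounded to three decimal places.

For 90% confidence, z* = 1.645.
p*(1−p*) = 0.62·0.38 = 0.2356.
(z*)²·p*(1−p*)/E² = 2.706025·0.2356/0.001521 = 419.158.
Rounding up, n = 420.

n = 420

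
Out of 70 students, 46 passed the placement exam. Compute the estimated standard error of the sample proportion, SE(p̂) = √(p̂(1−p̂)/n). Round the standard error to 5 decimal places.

SE = 0.05673

p̂ = 46/70 = 0.65714.
p̂(1−p̂) = 0.65714·0.34286 = 0.225307.
SE = √(0.225307/70) = 0.05673.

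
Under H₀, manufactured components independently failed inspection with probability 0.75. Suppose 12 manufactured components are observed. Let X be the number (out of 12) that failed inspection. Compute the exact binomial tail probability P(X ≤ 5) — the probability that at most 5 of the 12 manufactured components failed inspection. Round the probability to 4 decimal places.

X is binomial with n = 12 and p = 0.75.
P(X ≤ 5) = Σ_{j=0}^{5} C(12,j)·0.75^j·0.25^{12−j}.
= 0.000000 + 0.000002 + 0.000035 + 0.000354 + 0.002390 + 0.011471 = 0.0143.

P = 0.0143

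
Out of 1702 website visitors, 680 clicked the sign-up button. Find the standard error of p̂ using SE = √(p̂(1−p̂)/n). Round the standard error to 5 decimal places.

p̂ = 680/1702 = 0.39953.
p̂(1−p̂) = 0.39953·0.60047 = 0.239906.
SE = √(0.239906/1702) = 0.01187.

SE = 0.01187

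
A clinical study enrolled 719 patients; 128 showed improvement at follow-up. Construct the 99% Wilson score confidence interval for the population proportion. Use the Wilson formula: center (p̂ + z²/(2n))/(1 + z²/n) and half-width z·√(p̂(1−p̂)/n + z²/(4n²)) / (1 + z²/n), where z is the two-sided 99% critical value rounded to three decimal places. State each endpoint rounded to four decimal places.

Here p̂ = 128/719 = 0.17803 and z = 2.576 (z² = 6.635776).
Denominator 1 + z²/n = 1 + 6.635776/719 = 1.009229.
Center = (0.17803 + 0.004615)/1.009229 = 0.18097.
Radicand: p̂(1−p̂)/n + z²/(4n²) = 0.000203522 + 0.000003209 = 0.000206731.
Half-width = 2.576·√0.000206731/1.009229 = 0.03670.
Interval: 0.18097 ± 0.03670 → (0.1443, 0.2177).

(0.1443, 0.2177)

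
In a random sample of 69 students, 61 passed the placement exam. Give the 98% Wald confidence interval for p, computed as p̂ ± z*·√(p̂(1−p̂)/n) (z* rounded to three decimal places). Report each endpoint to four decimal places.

The sample proportion is 61/69 = 0.88406.
Standard error of p̂: √(0.102499/69) = √0.001485500 = 0.038542.
The 98% critical value is z* = 2.326.
Margin of error: 2.326 × 0.038542 = 0.08965.
Interval: 0.88406 ± 0.08965 → (0.7944, 0.9737).

(0.7944, 0.9737)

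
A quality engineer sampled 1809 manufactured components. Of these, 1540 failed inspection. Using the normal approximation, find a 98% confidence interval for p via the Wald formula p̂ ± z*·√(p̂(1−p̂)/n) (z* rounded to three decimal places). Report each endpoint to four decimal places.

The sample proportion is 1540/1809 = 0.85130.
SE(p̂) = √(0.85130·0.14870/1809) = 0.008365.
The 98% critical value is z* = 2.326.
Margin = 2.326·0.008365 = 0.01946.
CI: 0.85130 ± 0.01946 = (0.8318, 0.8708).

(0.8318, 0.8708)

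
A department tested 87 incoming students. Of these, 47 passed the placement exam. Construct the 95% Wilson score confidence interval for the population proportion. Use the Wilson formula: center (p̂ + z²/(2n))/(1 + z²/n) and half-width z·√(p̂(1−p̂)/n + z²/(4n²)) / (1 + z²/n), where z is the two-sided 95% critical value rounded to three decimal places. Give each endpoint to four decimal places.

(0.4360, 0.6410)

Here p̂ = 47/87 = 0.54023 and z = 1.960 (z² = 3.841600).
Denominator 1 + z²/n = 1 + 3.841600/87 = 1.044156.
Center = (0.54023 + 0.022078)/1.044156 = 0.53853.
Radicand: p̂(1−p̂)/n + z²/(4n²) = 0.002854960 + 0.000126886 = 0.002981846.
Half-width = z·√(radicand)/denom = 1.960·0.054606/1.044156 = 0.10250.
CI: 0.53853 ± 0.10250 = (0.4360, 0.6410).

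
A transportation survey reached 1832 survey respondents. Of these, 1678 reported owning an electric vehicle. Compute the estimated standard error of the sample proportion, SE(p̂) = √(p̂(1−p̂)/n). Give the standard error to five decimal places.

SE = 0.00648

With x = 1678 successes in n = 1832, p̂ = 0.91594.
p̂(1−p̂) = 0.91594·0.08406 = 0.076994.
SE = √(0.076994/1832) = 0.00648.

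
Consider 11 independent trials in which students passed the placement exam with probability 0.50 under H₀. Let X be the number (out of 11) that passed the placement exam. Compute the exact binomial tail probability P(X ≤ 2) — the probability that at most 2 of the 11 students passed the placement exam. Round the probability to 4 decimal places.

P = 0.0327

X ~ Binomial(n=11, p=0.50).
P(X ≤ 2) = C(11,0)·0.50^0·0.50^11 + C(11,1)·0.50^1·0.50^10 + C(11,2)·0.50^2·0.50^9.
= 0.000488 + 0.005371 + 0.026855 = 0.0327.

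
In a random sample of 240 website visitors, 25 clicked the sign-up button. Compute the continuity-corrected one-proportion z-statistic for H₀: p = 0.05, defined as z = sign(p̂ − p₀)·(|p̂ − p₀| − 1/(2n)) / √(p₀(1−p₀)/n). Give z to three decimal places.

p̂ = 25/240 = 0.10417. p̂ − p₀ = 0.054167.
1/(2n) = 0.002083.
Corrected numerator: |0.054167| − 0.002083 = 0.052084.
Under H₀, SE = √(p₀(1−p₀)/n) = √(0.05·0.95/240) = √0.000197917 = 0.014068.
z = +0.052084/0.014068 = 3.702.

z = 3.702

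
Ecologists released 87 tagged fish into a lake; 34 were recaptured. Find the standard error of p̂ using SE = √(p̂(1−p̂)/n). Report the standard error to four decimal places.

SE = 0.0523

With x = 34 successes in n = 87, p̂ = 0.39080.
p̂(1−p̂) = 0.39080·0.60920 = 0.238075.
Dividing by n and taking the root: √0.002736494 = 0.0523.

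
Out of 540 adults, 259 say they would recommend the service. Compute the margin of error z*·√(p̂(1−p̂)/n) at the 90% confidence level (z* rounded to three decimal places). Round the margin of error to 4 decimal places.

ME = 0.0354

The sample proportion is 259/540 = 0.47963.
SE(p̂) = √(0.47963·0.52037/540) = 0.021499.
z* = 1.645 at the 90% level.
So ME = 0.0354.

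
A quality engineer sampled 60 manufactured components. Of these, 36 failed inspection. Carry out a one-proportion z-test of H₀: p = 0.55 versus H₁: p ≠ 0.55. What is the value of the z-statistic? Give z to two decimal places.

p̂ = 36/60 = 0.60000.
Under H₀, SE = √(p₀(1−p₀)/n) = √(0.55·0.45/60) = √0.004125000 = 0.064226.
z = (0.60000 − 0.55)/0.064226 = 0.05000/0.064226 = 0.78.

z = 0.78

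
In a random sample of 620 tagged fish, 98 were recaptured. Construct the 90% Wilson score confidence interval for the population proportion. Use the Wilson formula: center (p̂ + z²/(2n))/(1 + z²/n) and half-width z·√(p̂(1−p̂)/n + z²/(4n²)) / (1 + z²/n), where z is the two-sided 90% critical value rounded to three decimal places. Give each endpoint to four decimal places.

Here p̂ = 98/620 = 0.15806 and z = 1.645 (z² = 2.706025).
1 + z²/n = 1.004365.
Center = (0.15806 + 0.002182)/1.004365 = 0.15955.
Radicand: p̂(1−p̂)/n + z²/(4n²) = 0.000214645 + 0.000001760 = 0.000216405.
Half-width = z·√(radicand)/denom = 1.645·0.014711/1.004365 = 0.02409.
So the interval runs from 0.1355 to 0.1836.

(0.1355, 0.1836)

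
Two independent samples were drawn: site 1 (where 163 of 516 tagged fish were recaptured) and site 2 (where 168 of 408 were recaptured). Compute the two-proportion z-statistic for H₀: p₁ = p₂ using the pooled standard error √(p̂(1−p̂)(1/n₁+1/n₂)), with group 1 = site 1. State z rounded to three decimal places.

p̂₁ = 163/516 = 0.31589, p̂₂ = 168/408 = 0.41176.
Pooled p̂ = (163+168)/(516+408) = 331/924 = 0.35823.
SE = √[p̂(1−p̂)(1/n₁+1/n₂)] = √[0.35823·0.64177·(1/516+1/408)] ≈ 0.031765.
z = -0.09587/0.031765 = -3.018.

z = -3.018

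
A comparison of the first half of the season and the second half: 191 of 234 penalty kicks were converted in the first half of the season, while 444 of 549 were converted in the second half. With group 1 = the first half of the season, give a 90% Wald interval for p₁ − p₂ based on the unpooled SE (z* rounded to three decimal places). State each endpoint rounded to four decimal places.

(-0.0425, 0.0575)

p̂₁ = 0.81624, p̂₂ = 0.80874, so the observed difference is 0.00750.
SE = √(0.000640994 + 0.000281744) = √0.000922738 = 0.030377.
The 90% critical value is z* = 1.645. Margin of error = 0.04997.
So the interval runs from -0.0425 to 0.0575.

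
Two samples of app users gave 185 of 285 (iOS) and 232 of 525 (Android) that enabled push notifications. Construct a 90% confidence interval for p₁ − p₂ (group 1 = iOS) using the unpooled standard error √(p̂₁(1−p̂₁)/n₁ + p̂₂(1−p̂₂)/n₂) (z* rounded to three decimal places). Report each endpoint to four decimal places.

p̂₁ = 0.64912, p̂₂ = 0.44190, so the observed difference is 0.20722.
Unpooled SE = √(p̂₁(1−p̂₁)/n₁ + p̂₂(1−p̂₂)/n₂) = √(0.000799166 + 0.000469762) = 0.035622.
The 90% critical value is z* = 1.645. Margin of error = 0.05860.
So the interval runs from 0.1486 to 0.2658.

(0.1486, 0.2658)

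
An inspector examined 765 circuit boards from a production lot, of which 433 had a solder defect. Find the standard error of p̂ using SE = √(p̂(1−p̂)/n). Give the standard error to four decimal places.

SE = 0.0179

The sample proportion is 433/765 = 0.56601.
p̂(1−p̂) = 0.56601·0.43399 = 0.245643.
SE = √(0.245643/765) = 0.0179.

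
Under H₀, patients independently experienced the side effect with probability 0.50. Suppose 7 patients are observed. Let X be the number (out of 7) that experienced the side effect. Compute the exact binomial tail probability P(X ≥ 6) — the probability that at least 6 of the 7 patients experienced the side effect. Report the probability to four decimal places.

X is binomial with n = 7 and p = 0.50.
P(X ≥ 6) = C(7,6)·0.50^6·0.50^1 + C(7,7)·0.50^7·0.50^0.
= 0.054688 + 0.007812 = 0.0625.

P = 0.0625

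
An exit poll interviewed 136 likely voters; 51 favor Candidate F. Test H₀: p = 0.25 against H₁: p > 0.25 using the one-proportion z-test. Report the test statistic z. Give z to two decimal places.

Sample proportion p̂ = 51/136 = 0.37500.
Null standard error: √(0.25·0.75/136) = √0.001378676 = 0.037131.
z = (p̂ − p₀)/SE = (0.37500 − 0.25)/0.037131 = 3.37.

z = 3.37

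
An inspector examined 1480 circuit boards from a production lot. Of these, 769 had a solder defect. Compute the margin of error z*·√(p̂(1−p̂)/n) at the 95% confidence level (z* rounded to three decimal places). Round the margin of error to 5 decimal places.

With x = 769 successes in n = 1480, p̂ = 0.51959.
SE(p̂) = √(0.51959·0.48041/1480) = 0.012987.
The 95% critical value is z* = 1.960.
So ME = 0.02545.

ME = 0.02545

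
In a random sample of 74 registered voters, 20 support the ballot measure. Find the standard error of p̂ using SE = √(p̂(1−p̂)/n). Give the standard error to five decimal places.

SE = 0.05163

p̂ = 20/74 = 0.27027.
p̂(1−p̂) = 0.197224.
SE = √(0.197224/74) = √0.002665189 = 0.05163.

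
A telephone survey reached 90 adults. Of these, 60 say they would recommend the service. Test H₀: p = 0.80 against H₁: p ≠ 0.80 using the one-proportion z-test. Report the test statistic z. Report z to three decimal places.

z = -3.162

p̂ = 60/90 = 0.66667.
SE₀ = √(0.80·0.20/90) = 0.042164.
z = (0.66667 − 0.80)/0.042164 = -0.13333/0.042164 = -3.162.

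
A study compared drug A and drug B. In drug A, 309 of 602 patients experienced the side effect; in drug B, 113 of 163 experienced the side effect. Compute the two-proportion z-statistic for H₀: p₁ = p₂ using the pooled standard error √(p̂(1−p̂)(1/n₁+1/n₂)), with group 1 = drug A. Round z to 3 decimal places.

p̂₁ = 309/602 = 0.51329, p̂₂ = 113/163 = 0.69325.
Pooling: p̂ = 422/765 = 0.55163.
SE = √[p̂(1−p̂)(1/n₁+1/n₂)] = √[0.55163·0.44837·(1/602+1/163)] ≈ 0.043912.
z = (p̂₁ − p̂₂)/SE = (0.51329 − 0.69325)/0.043912 = -0.17996/0.043912 = -4.098.

z = -4.098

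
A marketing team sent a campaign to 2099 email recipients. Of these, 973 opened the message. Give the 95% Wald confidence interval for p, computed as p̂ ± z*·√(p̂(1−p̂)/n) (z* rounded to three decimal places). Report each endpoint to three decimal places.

(0.442, 0.485)

The sample proportion is 973/2099 = 0.46355.
SE(p̂) = √(0.46355·0.53645/2099) = 0.010884.
For 95% confidence, z* = 1.960.
Margin of error: 1.960 × 0.010884 = 0.02133.
CI: 0.46355 ± 0.02133 = (0.442, 0.485).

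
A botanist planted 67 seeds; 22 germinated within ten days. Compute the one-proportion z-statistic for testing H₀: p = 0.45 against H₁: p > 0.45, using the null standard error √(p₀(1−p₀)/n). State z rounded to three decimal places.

z = -2.001

With x = 22 successes in n = 67, p̂ = 0.32836.
SE₀ = √(0.45·0.55/67) = 0.060779.
Test statistic: z = -0.12164/0.060779 = -2.001.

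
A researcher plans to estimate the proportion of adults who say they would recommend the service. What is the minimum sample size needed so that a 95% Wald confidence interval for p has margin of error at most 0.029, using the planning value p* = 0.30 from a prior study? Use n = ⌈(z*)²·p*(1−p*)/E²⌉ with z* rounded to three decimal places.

For 95% confidence, z* = 1.960.
p*(1−p*) = 0.30·0.70 = 0.2100.
Required n before rounding: 3.841600 × 0.2100 / 0.029² = 959.258.
⌈959.258⌉ = 960.

n = 960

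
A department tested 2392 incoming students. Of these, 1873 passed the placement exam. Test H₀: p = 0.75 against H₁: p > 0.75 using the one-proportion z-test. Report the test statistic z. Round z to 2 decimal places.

The sample proportion is 1873/2392 = 0.78303.
SE₀ = √(0.75·0.25/2392) = 0.008854.
Test statistic: z = 0.03303/0.008854 = 3.73.

z = 3.73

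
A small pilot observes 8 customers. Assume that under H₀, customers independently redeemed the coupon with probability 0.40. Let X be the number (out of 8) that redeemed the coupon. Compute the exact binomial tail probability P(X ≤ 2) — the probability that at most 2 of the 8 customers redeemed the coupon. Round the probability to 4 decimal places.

X is binomial with n = 8 and p = 0.40.
P(X ≤ 2) = C(8,0)·0.40^0·0.60^8 + C(8,1)·0.40^1·0.60^7 + C(8,2)·0.40^2·0.60^6.
= 0.016796 + 0.089580 + 0.209019 = 0.3154.

P = 0.3154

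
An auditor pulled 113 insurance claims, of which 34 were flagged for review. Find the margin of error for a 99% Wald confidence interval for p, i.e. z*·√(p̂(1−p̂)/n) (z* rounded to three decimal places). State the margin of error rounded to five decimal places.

ME = 0.11114

p̂ = 34/113 = 0.30088.
SE(p̂) = √(0.30088·0.69912/113) = 0.043145.
For 99% confidence, z* = 2.576.
Margin of error = z*·SE = 2.576 × 0.043145 = 0.11114.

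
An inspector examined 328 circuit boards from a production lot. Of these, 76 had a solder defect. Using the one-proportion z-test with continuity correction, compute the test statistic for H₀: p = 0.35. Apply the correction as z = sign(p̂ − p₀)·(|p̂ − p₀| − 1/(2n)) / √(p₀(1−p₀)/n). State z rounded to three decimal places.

With x = 76 successes in n = 328, p̂ = 0.23171. p̂ − p₀ = -0.118293.
Continuity correction 1/(2n) = 1/656 = 0.001524.
Corrected numerator: |-0.118293| − 0.001524 = 0.116769.
SE₀ = √(0.35·0.65/328) = 0.026336.
z = (−)0.116769/0.026336 = -4.434.

z = -4.434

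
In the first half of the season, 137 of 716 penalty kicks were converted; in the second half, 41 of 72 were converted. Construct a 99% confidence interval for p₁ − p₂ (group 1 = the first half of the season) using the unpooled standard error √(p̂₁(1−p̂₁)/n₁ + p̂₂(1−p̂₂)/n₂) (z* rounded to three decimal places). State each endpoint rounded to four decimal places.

p̂₁ = 137/716 = 0.19134, p̂₂ = 41/72 = 0.56944; p̂₁ − p̂₂ = -0.37810.
SE = √(0.000216103 + 0.003405243) = √0.003621346 = 0.060178.
The 99% critical value is z* = 2.576. Margin = 2.576·0.060178 = 0.15502.
CI: -0.37810 ± 0.15502 = (-0.5331, -0.2231).

(-0.5331, -0.2231)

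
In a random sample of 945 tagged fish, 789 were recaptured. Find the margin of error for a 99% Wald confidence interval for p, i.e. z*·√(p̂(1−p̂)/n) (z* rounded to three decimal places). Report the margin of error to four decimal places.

The sample proportion is 789/945 = 0.83492.
SE(p̂) = √(0.83492·0.16508/945) = 0.012077.
The 99% critical value is z* = 2.576.
Margin of error = z*·SE = 2.576 × 0.012077 = 0.0311.

ME = 0.0311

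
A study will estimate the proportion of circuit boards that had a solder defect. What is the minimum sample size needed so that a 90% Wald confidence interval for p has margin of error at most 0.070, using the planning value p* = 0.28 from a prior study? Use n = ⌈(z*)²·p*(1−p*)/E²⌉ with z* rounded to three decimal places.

n = 112

z* = 1.645 at the 90% level.
p*(1−p*) = 0.28·0.72 = 0.2016.
Required n before rounding: 2.706025 × 0.2016 / 0.070² = 111.334.
Rounding up, n = 112.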